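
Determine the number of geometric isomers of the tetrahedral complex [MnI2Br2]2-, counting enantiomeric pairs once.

Only one geometric arrangement is possible.

1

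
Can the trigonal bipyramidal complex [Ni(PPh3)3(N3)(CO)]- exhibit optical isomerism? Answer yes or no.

In a trigonal bipyramid the two axial positions differ from the three equatorial ones.
Systematic placement gives 4 geometric isomers: N3 axial, CO axial; N3 equatorial, CO axial; N3 axial, CO equatorial; N3 equatorial, CO equatorial.
Each arrangement has an internal mirror plane or centre of symmetry, so none is chiral.

no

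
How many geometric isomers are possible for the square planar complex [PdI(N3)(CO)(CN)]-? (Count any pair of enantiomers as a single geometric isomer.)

A square has two trans pairs of vertices; adjacent vertices are cis.
Systematic placement gives 3 geometric isomers: (CN/I trans, CO/N3 trans); (CN/N3 trans, CO/I trans); (CN/CO trans, I/N3 trans).

3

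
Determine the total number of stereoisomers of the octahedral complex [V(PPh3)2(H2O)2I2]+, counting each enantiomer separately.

The distinct arrangements are (5 in all): PPh3 trans, H2O trans, I trans; PPh3 cis, H2O trans, I cis; PPh3 trans, H2O cis, I cis; PPh3 cis, H2O cis, I cis (chiral); PPh3 cis, H2O cis, I trans.
One of these lacks any improper symmetry element and so occurs as an enantiomeric pair, giving 5 + 1 = 6 stereoisomers in total.

6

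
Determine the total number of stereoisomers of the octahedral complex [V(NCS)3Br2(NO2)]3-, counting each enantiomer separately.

The six octahedral sites form three mutually perpendicular trans pairs.
There are 3 geometric isomers: NCS mer, Br trans; NCS fac, Br cis; NCS mer, Br cis.
Each arrangement has an internal mirror plane or centre of symmetry, so none is chiral.

3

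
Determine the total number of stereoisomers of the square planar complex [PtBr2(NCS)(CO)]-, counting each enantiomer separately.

2

A square has two trans pairs of vertices; adjacent vertices are cis.
Working through the distinct placements yields 2 geometric isomers: Br cis; Br trans.
Each arrangement has an internal mirror plane or centre of symmetry, so none is chiral.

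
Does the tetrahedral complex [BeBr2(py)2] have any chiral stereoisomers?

All four vertices of a tetrahedron are equivalent and mutually adjacent, so cis/trans isomerism cannot arise.
Only one geometric arrangement is possible.

no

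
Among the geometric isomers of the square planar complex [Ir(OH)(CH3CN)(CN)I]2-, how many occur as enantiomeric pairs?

In a square planar complex each vertex has one trans partner and two cis neighbours.
There are 3 geometric isomers: (CH3CN/I trans, CN/OH trans); (CH3CN/OH trans, CN/I trans); (CH3CN/CN trans, I/OH trans).
Each arrangement has an internal mirror plane or centre of symmetry, so none is chiral.

0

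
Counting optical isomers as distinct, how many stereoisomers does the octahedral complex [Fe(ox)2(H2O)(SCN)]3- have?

3

The six octahedral sites form three mutually perpendicular trans pairs.
Each ox is bidentate and must span two cis positions.
Systematic placement gives 2 geometric isomers: H2O and SCN mutually trans; H2O and SCN mutually cis (chiral).
One of these lacks any improper symmetry element and so occurs as an enantiomeric pair, giving 2 + 1 = 3 stereoisomers in total.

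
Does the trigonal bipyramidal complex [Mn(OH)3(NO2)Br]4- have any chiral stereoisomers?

In a trigonal bipyramid the two axial positions differ from the three equatorial ones.
The distinct arrangements are (4 in all): NO2 axial, Br axial; NO2 equatorial, Br axial; NO2 axial, Br equatorial; NO2 equatorial, Br equatorial.
Each arrangement has an internal mirror plane or centre of symmetry, so none is chiral.

no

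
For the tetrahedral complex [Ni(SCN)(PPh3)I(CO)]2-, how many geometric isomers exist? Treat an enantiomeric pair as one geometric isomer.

1

In a tetrahedral complex all four positions are equivalent and every pair of ligands is adjacent — there is no cis/trans distinction.
Only one geometric arrangement is possible; it has no improper symmetry element, so it exists as a pair of enantiomers (2 stereoisomers).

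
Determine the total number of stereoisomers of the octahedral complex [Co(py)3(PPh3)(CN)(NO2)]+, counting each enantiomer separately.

An octahedron has six vertices in three trans pairs; every non-trans pair is cis.
Systematic placement gives 4 geometric isomers: py mer (3 arrangements); py fac (chiral).
One of these lacks any improper symmetry element and so occurs as an enantiomeric pair, giving 4 + 1 = 5 stereoisomers in total.

5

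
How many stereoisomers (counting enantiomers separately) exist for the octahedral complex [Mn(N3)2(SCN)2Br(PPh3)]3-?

In an octahedral complex each vertex has one trans partner and four cis neighbours.
There are 6 geometric isomers: N3 cis, SCN trans; N3 cis, SCN cis (3 arrangements, 2 chiral); N3 trans, SCN trans; N3 trans, SCN cis.
Of these, 2 lack any improper symmetry element and so occur as enantiomeric pairs, giving 6 + 2 = 8 stereoisomers in total.

8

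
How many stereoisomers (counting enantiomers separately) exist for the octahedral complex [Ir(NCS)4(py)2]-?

2

In an octahedral complex each vertex has one trans partner and four cis neighbours.
There are 2 geometric isomers: py trans; py cis.
Each arrangement has an internal mirror plane or centre of symmetry, so none is chiral.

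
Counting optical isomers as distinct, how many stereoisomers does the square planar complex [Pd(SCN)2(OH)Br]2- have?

2

A square has two trans pairs of vertices; adjacent vertices are cis.
Systematic placement gives 2 geometric isomers: SCN cis; SCN trans.
Each arrangement has an internal mirror plane or centre of symmetry, so none is chiral.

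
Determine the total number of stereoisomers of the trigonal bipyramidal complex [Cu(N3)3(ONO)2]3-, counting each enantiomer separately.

3

In a trigonal bipyramid the two axial positions differ from the three equatorial ones.
There are 3 geometric isomers: ONO both equatorial; ONO one axial, one equatorial; ONO both axial.
Each arrangement has an internal mirror plane or centre of symmetry, so none is chiral.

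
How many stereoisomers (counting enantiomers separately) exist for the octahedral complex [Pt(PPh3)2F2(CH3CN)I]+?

8

An octahedron has six vertices in three trans pairs; every non-trans pair is cis.
The distinct arrangements are (6 in all): PPh3 trans, F cis; PPh3 cis, F cis (3 arrangements, 2 chiral); PPh3 trans, F trans; PPh3 cis, F trans.
Of these, 2 lack any improper symmetry element and so occur as enantiomeric pairs, giving 6 + 2 = 8 stereoisomers in total.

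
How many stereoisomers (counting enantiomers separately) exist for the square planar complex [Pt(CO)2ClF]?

In a square planar complex each vertex has one trans partner and two cis neighbours.
The distinct arrangements are (2 in all): CO cis; CO trans.
Each arrangement has an internal mirror plane or centre of symmetry, so none is chiral.

2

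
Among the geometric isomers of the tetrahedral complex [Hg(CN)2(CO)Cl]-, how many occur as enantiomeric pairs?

All four vertices of a tetrahedron are equivalent and mutually adjacent, so cis/trans isomerism cannot arise.
Only one geometric arrangement is possible.

0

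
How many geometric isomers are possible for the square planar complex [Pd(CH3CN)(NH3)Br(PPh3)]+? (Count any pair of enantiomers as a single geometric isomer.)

In a square planar complex each vertex has one trans partner and two cis neighbours.
Systematic placement gives 3 geometric isomers: (Br/NH3 trans, CH3CN/PPh3 trans); (Br/PPh3 trans, CH3CN/NH3 trans); (Br/CH3CN trans, NH3/PPh3 trans).

3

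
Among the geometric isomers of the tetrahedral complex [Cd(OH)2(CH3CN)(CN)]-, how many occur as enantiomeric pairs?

0

In a tetrahedral complex all four positions are equivalent and every pair of ligands is adjacent — there is no cis/trans distinction.
Only one geometric arrangement is possible.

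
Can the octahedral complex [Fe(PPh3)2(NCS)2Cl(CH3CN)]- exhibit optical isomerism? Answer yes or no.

In an octahedral complex each vertex has one trans partner and four cis neighbours.
Working through the distinct placements yields 6 geometric isomers: PPh3 trans, NCS trans; PPh3 cis, NCS cis (3 arrangements, 2 chiral); PPh3 trans, NCS cis; PPh3 cis, NCS trans.
Of these, 2 lack any improper symmetry element and so occur as enantiomeric pairs, giving 6 + 2 = 8 stereoisomers in total.

yes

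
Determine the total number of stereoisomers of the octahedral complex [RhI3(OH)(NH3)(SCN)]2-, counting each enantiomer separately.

5

An octahedron has six vertices in three trans pairs; every non-trans pair is cis.
Working through the distinct placements yields 4 geometric isomers: I mer (3 arrangements); I fac (chiral).
One of these lacks any improper symmetry element and so occurs as an enantiomeric pair, giving 4 + 1 = 5 stereoisomers in total.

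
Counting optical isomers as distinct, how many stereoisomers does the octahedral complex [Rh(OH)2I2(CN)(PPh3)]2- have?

8

There are 6 geometric isomers: OH cis, I cis (3 arrangements, 2 chiral); OH trans, I cis; OH cis, I trans; OH trans, I trans.
Of these, 2 lack any improper symmetry element and so occur as enantiomeric pairs, giving 6 + 2 = 8 stereoisomers in total.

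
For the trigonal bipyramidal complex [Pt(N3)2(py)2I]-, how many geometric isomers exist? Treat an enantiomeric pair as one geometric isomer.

A trigonal bipyramid has two axial and three equatorial sites, which are chemically inequivalent.
Placing the ligands in turn and identifying arrangements related by rotation or reflection leaves 5 distinct geometric isomers.

5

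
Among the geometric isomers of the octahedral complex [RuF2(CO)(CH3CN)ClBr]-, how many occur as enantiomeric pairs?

6

An octahedron has six vertices in three trans pairs; every non-trans pair is cis.
Exhaustive case analysis gives 9 geometric isomers.
Of these, 6 lack any improper symmetry element and so occur as enantiomeric pairs, giving 9 + 6 = 15 stereoisomers in total.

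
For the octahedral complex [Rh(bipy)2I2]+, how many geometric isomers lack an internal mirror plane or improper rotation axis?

1

The six octahedral sites form three mutually perpendicular trans pairs.
Each bipy is bidentate and must span two cis positions.
There are 2 geometric isomers: I trans; I cis (chiral).
One of these lacks any improper symmetry element and so occurs as an enantiomeric pair, giving 2 + 1 = 3 stereoisomers in total.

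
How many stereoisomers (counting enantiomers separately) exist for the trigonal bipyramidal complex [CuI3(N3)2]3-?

There are 3 geometric isomers: N3 both equatorial; N3 one axial, one equatorial; N3 both axial.
Each arrangement has an internal mirror plane or centre of symmetry, so none is chiral.

3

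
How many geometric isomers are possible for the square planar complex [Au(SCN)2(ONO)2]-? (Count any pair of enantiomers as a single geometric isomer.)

A square has two trans pairs of vertices; adjacent vertices are cis.
There are 2 geometric isomers: SCN cis; SCN trans.

2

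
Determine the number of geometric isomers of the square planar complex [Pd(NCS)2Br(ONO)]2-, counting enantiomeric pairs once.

2

A square has two trans pairs of vertices; adjacent vertices are cis.
The distinct arrangements are (2 in all): NCS cis; NCS trans.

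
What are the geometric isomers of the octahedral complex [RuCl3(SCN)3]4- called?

fac and mer

The six octahedral sites form three mutually perpendicular trans pairs.
The distinct arrangements are (2 in all): Cl mer; Cl fac.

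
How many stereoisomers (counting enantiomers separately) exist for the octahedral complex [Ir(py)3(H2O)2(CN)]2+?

3

The six octahedral sites form three mutually perpendicular trans pairs.
Systematic placement gives 3 geometric isomers: py mer, H2O cis; py mer, H2O trans; py fac, H2O cis.
Each arrangement has an internal mirror plane or centre of symmetry, so none is chiral.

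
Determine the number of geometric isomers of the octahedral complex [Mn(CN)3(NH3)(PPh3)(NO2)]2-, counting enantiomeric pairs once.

4

Systematic placement gives 4 geometric isomers: CN mer (3 arrangements); CN fac (chiral).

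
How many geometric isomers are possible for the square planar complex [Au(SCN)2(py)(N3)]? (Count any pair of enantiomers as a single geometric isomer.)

Working through the distinct placements yields 2 geometric isomers: SCN cis; SCN trans.

2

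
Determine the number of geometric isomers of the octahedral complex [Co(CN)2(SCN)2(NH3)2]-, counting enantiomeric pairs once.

The six octahedral sites form three mutually perpendicular trans pairs.
Systematic placement gives 5 geometric isomers: CN trans, SCN trans, NH3 trans; CN trans, SCN cis, NH3 cis; CN cis, SCN trans, NH3 cis; CN cis, SCN cis, NH3 cis (chiral); CN cis, SCN cis, NH3 trans.

5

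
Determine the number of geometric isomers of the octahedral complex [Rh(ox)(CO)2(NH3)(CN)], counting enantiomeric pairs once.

4

Each ox is bidentate and must span two cis positions.
The distinct arrangements are (4 in all): CO cis (3 arrangements, 2 chiral); CO trans.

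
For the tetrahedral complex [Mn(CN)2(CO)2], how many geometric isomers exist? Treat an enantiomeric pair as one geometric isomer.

1

All four vertices of a tetrahedron are equivalent and mutually adjacent, so cis/trans isomerism cannot arise.
Only one geometric arrangement is possible.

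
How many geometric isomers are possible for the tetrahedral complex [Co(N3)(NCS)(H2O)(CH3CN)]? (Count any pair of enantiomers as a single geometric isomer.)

1

In a tetrahedral complex all four positions are equivalent and every pair of ligands is adjacent — there is no cis/trans distinction.
Only one geometric arrangement is possible; it has no improper symmetry element, so it exists as a pair of enantiomers (2 stereoisomers).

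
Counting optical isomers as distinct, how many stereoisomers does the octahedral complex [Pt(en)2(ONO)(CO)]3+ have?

Each en is bidentate and must span two cis positions.
There are 2 geometric isomers: ONO and CO mutually trans; ONO and CO mutually cis (chiral).
One of these lacks any improper symmetry element and so occurs as an enantiomeric pair, giving 2 + 1 = 3 stereoisomers in total.

3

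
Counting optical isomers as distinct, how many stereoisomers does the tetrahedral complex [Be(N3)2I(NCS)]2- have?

All four vertices of a tetrahedron are equivalent and mutually adjacent, so cis/trans isomerism cannot arise.
Only one geometric arrangement is possible.

1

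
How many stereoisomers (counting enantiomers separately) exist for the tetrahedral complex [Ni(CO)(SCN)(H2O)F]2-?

2

All four vertices of a tetrahedron are equivalent and mutually adjacent, so cis/trans isomerism cannot arise.
Only one geometric arrangement is possible; it has no improper symmetry element, so it exists as a pair of enantiomers (2 stereoisomers).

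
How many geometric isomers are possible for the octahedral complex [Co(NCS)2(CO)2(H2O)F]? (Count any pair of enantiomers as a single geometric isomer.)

The distinct arrangements are (6 in all): NCS trans, CO trans; NCS cis, CO trans; NCS trans, CO cis; NCS cis, CO cis (3 arrangements, 2 chiral).

6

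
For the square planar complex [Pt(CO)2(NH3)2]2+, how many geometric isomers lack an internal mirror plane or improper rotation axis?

0

A square has two trans pairs of vertices; adjacent vertices are cis.
Systematic placement gives 2 geometric isomers: CO cis; CO trans.
Each arrangement has an internal mirror plane or centre of symmetry, so none is chiral.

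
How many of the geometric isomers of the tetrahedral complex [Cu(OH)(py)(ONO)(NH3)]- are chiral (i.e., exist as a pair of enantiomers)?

1

All four vertices of a tetrahedron are equivalent and mutually adjacent, so cis/trans isomerism cannot arise.
Only one geometric arrangement is possible; it has no improper symmetry element, so it exists as a pair of enantiomers (2 stereoisomers).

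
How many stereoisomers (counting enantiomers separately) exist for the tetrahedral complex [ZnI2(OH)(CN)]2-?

1

In a tetrahedral complex all four positions are equivalent and every pair of ligands is adjacent — there is no cis/trans distinction.
Only one geometric arrangement is possible.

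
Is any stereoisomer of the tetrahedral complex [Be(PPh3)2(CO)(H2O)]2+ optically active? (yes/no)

Only one geometric arrangement is possible.

no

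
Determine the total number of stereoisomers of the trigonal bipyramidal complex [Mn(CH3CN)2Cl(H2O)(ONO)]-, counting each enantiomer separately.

In a trigonal bipyramid the two axial positions differ from the three equatorial ones.
Exhaustive case analysis gives 7 geometric isomers.
Of these, 3 lack any improper symmetry element and so occur as enantiomeric pairs, giving 7 + 3 = 10 stereoisomers in total.

10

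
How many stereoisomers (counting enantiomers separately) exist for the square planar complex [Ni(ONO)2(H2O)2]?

Working through the distinct placements yields 2 geometric isomers: ONO cis; ONO trans.
Each arrangement has an internal mirror plane or centre of symmetry, so none is chiral.

2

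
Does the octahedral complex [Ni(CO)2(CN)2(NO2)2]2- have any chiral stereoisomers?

An octahedron has six vertices in three trans pairs; every non-trans pair is cis.
Working through the distinct placements yields 5 geometric isomers: CO trans, CN trans, NO2 trans; CO cis, CN trans, NO2 cis; CO cis, CN cis, NO2 trans; CO cis, CN cis, NO2 cis (chiral); CO trans, CN cis, NO2 cis.
One of these lacks any improper symmetry element and so occurs as an enantiomeric pair, giving 5 + 1 = 6 stereoisomers in total.

yes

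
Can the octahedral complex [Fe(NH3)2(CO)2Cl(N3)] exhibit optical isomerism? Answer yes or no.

yes

In an octahedral complex each vertex has one trans partner and four cis neighbours.
Working through the distinct placements yields 6 geometric isomers: NH3 trans, CO trans; NH3 cis, CO trans; NH3 trans, CO cis; NH3 cis, CO cis (3 arrangements, 2 chiral).
Of these, 2 lack any improper symmetry element and so occur as enantiomeric pairs, giving 6 + 2 = 8 stereoisomers in total.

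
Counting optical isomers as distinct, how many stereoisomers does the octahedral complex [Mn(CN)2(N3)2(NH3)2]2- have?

6

An octahedron has six vertices in three trans pairs; every non-trans pair is cis.
Working through the distinct placements yields 5 geometric isomers: CN trans, N3 trans, NH3 trans; CN trans, N3 cis, NH3 cis; CN cis, N3 cis, NH3 trans; CN cis, N3 cis, NH3 cis (chiral); CN cis, N3 trans, NH3 cis.
One of these lacks any improper symmetry element and so occurs as an enantiomeric pair, giving 5 + 1 = 6 stereoisomers in total.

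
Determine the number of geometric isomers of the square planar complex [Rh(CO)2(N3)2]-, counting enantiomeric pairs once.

A square has two trans pairs of vertices; adjacent vertices are cis.
The distinct arrangements are (2 in all): CO cis; CO trans.

2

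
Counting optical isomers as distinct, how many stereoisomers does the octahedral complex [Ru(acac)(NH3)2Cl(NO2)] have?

In an octahedral complex each vertex has one trans partner and four cis neighbours.
Each acac is bidentate and must span two cis positions.
The distinct arrangements are (4 in all): NH3 cis (3 arrangements, 2 chiral); NH3 trans.
Of these, 2 lack any improper symmetry element and so occur as enantiomeric pairs, giving 4 + 2 = 6 stereoisomers in total.

6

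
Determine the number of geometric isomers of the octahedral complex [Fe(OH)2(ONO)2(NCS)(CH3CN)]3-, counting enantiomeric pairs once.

An octahedron has six vertices in three trans pairs; every non-trans pair is cis.
The distinct arrangements are (6 in all): OH trans, ONO trans; OH cis, ONO cis (3 arrangements, 2 chiral); OH cis, ONO trans; OH trans, ONO cis.

6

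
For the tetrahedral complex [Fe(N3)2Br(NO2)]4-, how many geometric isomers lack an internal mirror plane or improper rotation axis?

In a tetrahedral complex all four positions are equivalent and every pair of ligands is adjacent — there is no cis/trans distinction.
Only one geometric arrangement is possible.

0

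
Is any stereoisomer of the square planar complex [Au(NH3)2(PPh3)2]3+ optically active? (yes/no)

no

A square has two trans pairs of vertices; adjacent vertices are cis.
Working through the distinct placements yields 2 geometric isomers: NH3 cis; NH3 trans.
Each arrangement has an internal mirror plane or centre of symmetry, so none is chiral.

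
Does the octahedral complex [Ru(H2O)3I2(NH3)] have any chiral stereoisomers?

no

The six octahedral sites form three mutually perpendicular trans pairs.
Working through the distinct placements yields 3 geometric isomers: H2O mer, I cis; H2O mer, I trans; H2O fac, I cis.
Each arrangement has an internal mirror plane or centre of symmetry, so none is chiral.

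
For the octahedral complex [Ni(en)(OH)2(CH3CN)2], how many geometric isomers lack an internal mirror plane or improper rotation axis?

1

In an octahedral complex each vertex has one trans partner and four cis neighbours.
Each en is bidentate and must span two cis positions.
Systematic placement gives 3 geometric isomers: OH cis, CH3CN trans; OH cis, CH3CN cis (chiral); OH trans, CH3CN cis.
One of these lacks any improper symmetry element and so occurs as an enantiomeric pair, giving 3 + 1 = 4 stereoisomers in total.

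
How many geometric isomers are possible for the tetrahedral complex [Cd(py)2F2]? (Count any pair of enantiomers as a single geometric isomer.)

1

All four vertices of a tetrahedron are equivalent and mutually adjacent, so cis/trans isomerism cannot arise.
Only one geometric arrangement is possible.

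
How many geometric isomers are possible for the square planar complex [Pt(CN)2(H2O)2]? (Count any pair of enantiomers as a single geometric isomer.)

In a square planar complex each vertex has one trans partner and two cis neighbours.
Working through the distinct placements yields 2 geometric isomers: CN cis; CN trans.

2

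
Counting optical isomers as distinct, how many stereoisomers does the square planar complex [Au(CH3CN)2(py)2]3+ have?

2

Working through the distinct placements yields 2 geometric isomers: CH3CN cis; CH3CN trans.
Each arrangement has an internal mirror plane or centre of symmetry, so none is chiral.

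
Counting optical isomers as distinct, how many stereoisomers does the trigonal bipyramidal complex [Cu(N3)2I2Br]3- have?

6

A trigonal bipyramid has two axial and three equatorial sites, which are chemically inequivalent.
Exhaustive case analysis gives 5 geometric isomers.
One of these lacks any improper symmetry element and so occurs as an enantiomeric pair, giving 5 + 1 = 6 stereoisomers in total.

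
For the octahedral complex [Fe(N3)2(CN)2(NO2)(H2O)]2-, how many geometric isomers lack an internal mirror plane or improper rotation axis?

There are 6 geometric isomers: N3 cis, CN trans; N3 trans, CN trans; N3 cis, CN cis (3 arrangements, 2 chiral); N3 trans, CN cis.
Of these, 2 lack any improper symmetry element and so occur as enantiomeric pairs, giving 6 + 2 = 8 stereoisomers in total.

2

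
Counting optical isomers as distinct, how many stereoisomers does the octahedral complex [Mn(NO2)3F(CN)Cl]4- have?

5

An octahedron has six vertices in three trans pairs; every non-trans pair is cis.
The distinct arrangements are (4 in all): NO2 mer (3 arrangements); NO2 fac (chiral).
One of these lacks any improper symmetry element and so occurs as an enantiomeric pair, giving 4 + 1 = 5 stereoisomers in total.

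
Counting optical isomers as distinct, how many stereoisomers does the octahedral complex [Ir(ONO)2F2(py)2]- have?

In an octahedral complex each vertex has one trans partner and four cis neighbours.
Working through the distinct placements yields 5 geometric isomers: ONO trans, F trans, py trans; ONO cis, F trans, py cis; ONO cis, F cis, py trans; ONO cis, F cis, py cis (chiral); ONO trans, F cis, py cis.
One of these lacks any improper symmetry element and so occurs as an enantiomeric pair, giving 5 + 1 = 6 stereoisomers in total.

6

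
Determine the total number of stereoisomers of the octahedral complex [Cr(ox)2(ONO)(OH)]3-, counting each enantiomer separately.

3

In an octahedral complex each vertex has one trans partner and four cis neighbours.
Each ox is bidentate and must span two cis positions.
Systematic placement gives 2 geometric isomers: ONO and OH mutually trans; ONO and OH mutually cis (chiral).
One of these lacks any improper symmetry element and so occurs as an enantiomeric pair, giving 2 + 1 = 3 stereoisomers in total.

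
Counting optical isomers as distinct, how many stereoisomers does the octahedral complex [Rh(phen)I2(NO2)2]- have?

Each phen is bidentate and must span two cis positions.
There are 3 geometric isomers: I trans, NO2 cis; I cis, NO2 cis (chiral); I cis, NO2 trans.
One of these lacks any improper symmetry element and so occurs as an enantiomeric pair, giving 3 + 1 = 4 stereoisomers in total.

4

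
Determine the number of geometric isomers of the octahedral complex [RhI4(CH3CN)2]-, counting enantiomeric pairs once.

2

An octahedron has six vertices in three trans pairs; every non-trans pair is cis.
The distinct arrangements are (2 in all): CH3CN trans; CH3CN cis.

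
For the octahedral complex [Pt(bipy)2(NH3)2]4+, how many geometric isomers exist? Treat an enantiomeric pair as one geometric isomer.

2

Each bipy is bidentate and must span two cis positions.
Systematic placement gives 2 geometric isomers: NH3 trans; NH3 cis (chiral).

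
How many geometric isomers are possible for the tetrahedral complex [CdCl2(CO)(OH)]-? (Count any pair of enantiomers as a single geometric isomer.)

1

All four vertices of a tetrahedron are equivalent and mutually adjacent, so cis/trans isomerism cannot arise.
Only one geometric arrangement is possible.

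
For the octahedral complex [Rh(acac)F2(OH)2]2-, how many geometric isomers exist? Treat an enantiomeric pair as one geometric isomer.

The six octahedral sites form three mutually perpendicular trans pairs.
Each acac is bidentate and must span two cis positions.
The distinct arrangements are (3 in all): F trans, OH cis; F cis, OH cis (chiral); F cis, OH trans.

3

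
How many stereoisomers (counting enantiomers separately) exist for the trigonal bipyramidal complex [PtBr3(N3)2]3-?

In a trigonal bipyramid the two axial positions differ from the three equatorial ones.
Systematic placement gives 3 geometric isomers: N3 both equatorial; N3 one axial, one equatorial; N3 both axial.
Each arrangement has an internal mirror plane or centre of symmetry, so none is chiral.

3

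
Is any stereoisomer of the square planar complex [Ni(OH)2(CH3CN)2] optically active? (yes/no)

no

In a square planar complex each vertex has one trans partner and two cis neighbours.
Systematic placement gives 2 geometric isomers: OH cis; OH trans.
Each arrangement has an internal mirror plane or centre of symmetry, so none is chiral.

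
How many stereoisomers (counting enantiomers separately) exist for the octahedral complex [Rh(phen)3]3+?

2

The six octahedral sites form three mutually perpendicular trans pairs.
Each phen is bidentate and must span two cis positions.
Only one geometric arrangement is possible; it has no improper symmetry element, so it exists as a pair of enantiomers (2 stereoisomers).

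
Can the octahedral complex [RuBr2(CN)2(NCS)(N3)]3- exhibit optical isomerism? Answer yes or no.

The distinct arrangements are (6 in all): Br trans, CN trans; Br trans, CN cis; Br cis, CN cis (3 arrangements, 2 chiral); Br cis, CN trans.
Of these, 2 lack any improper symmetry element and so occur as enantiomeric pairs, giving 6 + 2 = 8 stereoisomers in total.

yes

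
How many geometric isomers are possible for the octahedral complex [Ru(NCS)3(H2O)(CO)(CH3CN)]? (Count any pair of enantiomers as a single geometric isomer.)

4

In an octahedral complex each vertex has one trans partner and four cis neighbours.
The distinct arrangements are (4 in all): NCS mer (3 arrangements); NCS fac (chiral).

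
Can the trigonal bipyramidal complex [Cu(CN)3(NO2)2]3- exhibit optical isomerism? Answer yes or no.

no

In a trigonal bipyramid the two axial positions differ from the three equatorial ones.
Working through the distinct placements yields 3 geometric isomers: NO2 both equatorial; NO2 one axial, one equatorial; NO2 both axial.
Each arrangement has an internal mirror plane or centre of symmetry, so none is chiral.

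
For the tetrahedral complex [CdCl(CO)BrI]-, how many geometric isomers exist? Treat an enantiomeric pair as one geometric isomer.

1

In a tetrahedral complex all four positions are equivalent and every pair of ligands is adjacent — there is no cis/trans distinction.
Only one geometric arrangement is possible; it has no improper symmetry element, so it exists as a pair of enantiomers (2 stereoisomers).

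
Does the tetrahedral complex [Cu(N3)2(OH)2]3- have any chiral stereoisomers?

All four vertices of a tetrahedron are equivalent and mutually adjacent, so cis/trans isomerism cannot arise.
Only one geometric arrangement is possible.

no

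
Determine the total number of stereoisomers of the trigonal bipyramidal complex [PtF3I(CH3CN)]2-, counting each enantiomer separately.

4

In a trigonal bipyramid the two axial positions differ from the three equatorial ones.
The distinct arrangements are (4 in all): I equatorial, CH3CN axial; I axial, CH3CN axial; I equatorial, CH3CN equatorial; I axial, CH3CN equatorial.
Each arrangement has an internal mirror plane or centre of symmetry, so none is chiral.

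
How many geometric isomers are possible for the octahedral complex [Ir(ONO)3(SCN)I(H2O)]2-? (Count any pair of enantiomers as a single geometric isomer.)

There are 4 geometric isomers: ONO mer (3 arrangements); ONO fac (chiral).

4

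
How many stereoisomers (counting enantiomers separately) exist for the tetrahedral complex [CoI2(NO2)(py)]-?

All four vertices of a tetrahedron are equivalent and mutually adjacent, so cis/trans isomerism cannot arise.
Only one geometric arrangement is possible.

1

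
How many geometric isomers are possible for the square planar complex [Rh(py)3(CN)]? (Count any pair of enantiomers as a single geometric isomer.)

A square has two trans pairs of vertices; adjacent vertices are cis.
Only one geometric arrangement is possible.

1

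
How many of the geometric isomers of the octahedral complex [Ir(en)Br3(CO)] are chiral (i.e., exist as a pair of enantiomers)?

0

The six octahedral sites form three mutually perpendicular trans pairs.
Each en is bidentate and must span two cis positions.
Systematic placement gives 2 geometric isomers: Br mer; Br fac.
Each arrangement has an internal mirror plane or centre of symmetry, so none is chiral.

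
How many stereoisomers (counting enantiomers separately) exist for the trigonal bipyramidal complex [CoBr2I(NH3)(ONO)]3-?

10

A trigonal bipyramid has two axial and three equatorial sites, which are chemically inequivalent.
Placing the ligands in turn and identifying arrangements related by rotation or reflection leaves 7 distinct geometric isomers.
Of these, 3 lack any improper symmetry element and so occur as enantiomeric pairs, giving 7 + 3 = 10 stereoisomers in total.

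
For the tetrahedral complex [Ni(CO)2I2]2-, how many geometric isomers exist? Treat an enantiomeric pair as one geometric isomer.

1

All four vertices of a tetrahedron are equivalent and mutually adjacent, so cis/trans isomerism cannot arise.
Only one geometric arrangement is possible.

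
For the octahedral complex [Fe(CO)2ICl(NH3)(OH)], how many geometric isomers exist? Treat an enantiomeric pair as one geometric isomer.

An octahedron has six vertices in three trans pairs; every non-trans pair is cis.
Placing the ligands in turn and identifying arrangements related by rotation or reflection leaves 9 distinct geometric isomers.

9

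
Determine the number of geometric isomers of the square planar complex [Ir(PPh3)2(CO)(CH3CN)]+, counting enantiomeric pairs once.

Systematic placement gives 2 geometric isomers: PPh3 cis; PPh3 trans.

2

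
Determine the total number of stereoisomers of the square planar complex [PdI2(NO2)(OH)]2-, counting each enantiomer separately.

Systematic placement gives 2 geometric isomers: I cis; I trans.
Each arrangement has an internal mirror plane or centre of symmetry, so none is chiral.

2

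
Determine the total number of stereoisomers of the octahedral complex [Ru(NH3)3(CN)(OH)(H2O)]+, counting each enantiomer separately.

Working through the distinct placements yields 4 geometric isomers: NH3 mer (3 arrangements); NH3 fac (chiral).
One of these lacks any improper symmetry element and so occurs as an enantiomeric pair, giving 4 + 1 = 5 stereoisomers in total.

5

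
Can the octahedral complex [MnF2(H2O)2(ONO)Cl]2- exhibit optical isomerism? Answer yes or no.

yes

The six octahedral sites form three mutually perpendicular trans pairs.
The distinct arrangements are (6 in all): F cis, H2O cis (3 arrangements, 2 chiral); F cis, H2O trans; F trans, H2O cis; F trans, H2O trans.
Of these, 2 lack any improper symmetry element and so occur as enantiomeric pairs, giving 6 + 2 = 8 stereoisomers in total.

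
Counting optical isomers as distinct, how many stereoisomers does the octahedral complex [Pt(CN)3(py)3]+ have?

2

There are 2 geometric isomers: CN mer; CN fac.
Each arrangement has an internal mirror plane or centre of symmetry, so none is chiral.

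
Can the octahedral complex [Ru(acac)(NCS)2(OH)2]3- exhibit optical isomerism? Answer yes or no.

yes

An octahedron has six vertices in three trans pairs; every non-trans pair is cis.
Each acac is bidentate and must span two cis positions.
The distinct arrangements are (3 in all): NCS trans, OH cis; NCS cis, OH cis (chiral); NCS cis, OH trans.
One of these lacks any improper symmetry element and so occurs as an enantiomeric pair, giving 3 + 1 = 4 stereoisomers in total.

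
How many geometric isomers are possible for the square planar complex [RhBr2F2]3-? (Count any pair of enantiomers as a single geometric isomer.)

2

A square has two trans pairs of vertices; adjacent vertices are cis.
There are 2 geometric isomers: Br cis; Br trans.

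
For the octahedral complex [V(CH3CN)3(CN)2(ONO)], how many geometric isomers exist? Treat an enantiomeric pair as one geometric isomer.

3

Working through the distinct placements yields 3 geometric isomers: CH3CN mer, CN cis; CH3CN mer, CN trans; CH3CN fac, CN cis.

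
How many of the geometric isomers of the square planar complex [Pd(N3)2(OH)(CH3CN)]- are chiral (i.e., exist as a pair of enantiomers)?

In a square planar complex each vertex has one trans partner and two cis neighbours.
The distinct arrangements are (2 in all): N3 cis; N3 trans.
Each arrangement has an internal mirror plane or centre of symmetry, so none is chiral.

0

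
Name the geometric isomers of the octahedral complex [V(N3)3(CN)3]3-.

fac and mer

The six octahedral sites form three mutually perpendicular trans pairs.
The distinct arrangements are (2 in all): N3 mer; N3 fac.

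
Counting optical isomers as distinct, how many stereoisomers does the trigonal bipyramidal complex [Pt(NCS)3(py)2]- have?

3

There are 3 geometric isomers: py both equatorial; py one axial, one equatorial; py both axial.
Each arrangement has an internal mirror plane or centre of symmetry, so none is chiral.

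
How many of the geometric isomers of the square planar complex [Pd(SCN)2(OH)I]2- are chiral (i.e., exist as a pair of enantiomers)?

In a square planar complex each vertex has one trans partner and two cis neighbours.
There are 2 geometric isomers: SCN cis; SCN trans.
Each arrangement has an internal mirror plane or centre of symmetry, so none is chiral.

0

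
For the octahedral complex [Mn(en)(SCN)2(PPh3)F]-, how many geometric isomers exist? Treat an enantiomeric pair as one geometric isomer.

In an octahedral complex each vertex has one trans partner and four cis neighbours.
Each en is bidentate and must span two cis positions.
The distinct arrangements are (4 in all): SCN cis (3 arrangements, 2 chiral); SCN trans.

4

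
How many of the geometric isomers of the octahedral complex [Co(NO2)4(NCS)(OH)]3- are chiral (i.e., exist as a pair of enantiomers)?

0

An octahedron has six vertices in three trans pairs; every non-trans pair is cis.
Working through the distinct placements yields 2 geometric isomers: NCS and OH mutually cis; NCS and OH mutually trans.
Each arrangement has an internal mirror plane or centre of symmetry, so none is chiral.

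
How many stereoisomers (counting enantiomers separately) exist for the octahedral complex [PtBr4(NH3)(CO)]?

An octahedron has six vertices in three trans pairs; every non-trans pair is cis.
There are 2 geometric isomers: NH3 and CO mutually trans; NH3 and CO mutually cis.
Each arrangement has an internal mirror plane or centre of symmetry, so none is chiral.

2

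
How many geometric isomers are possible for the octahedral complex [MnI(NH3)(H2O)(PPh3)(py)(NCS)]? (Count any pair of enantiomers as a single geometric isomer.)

The six octahedral sites form three mutually perpendicular trans pairs.
Systematic enumeration (placing each ligand type in turn and discarding arrangements equivalent by rotation or reflection) gives 15 geometric isomers.

15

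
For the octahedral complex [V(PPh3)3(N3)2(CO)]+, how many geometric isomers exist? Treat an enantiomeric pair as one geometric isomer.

3

The six octahedral sites form three mutually perpendicular trans pairs.
The distinct arrangements are (3 in all): PPh3 mer, N3 cis; PPh3 mer, N3 trans; PPh3 fac, N3 cis.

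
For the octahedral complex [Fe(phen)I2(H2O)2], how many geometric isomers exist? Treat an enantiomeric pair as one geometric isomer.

3

Each phen is bidentate and must span two cis positions.
Systematic placement gives 3 geometric isomers: I cis, H2O trans; I cis, H2O cis (chiral); I trans, H2O cis.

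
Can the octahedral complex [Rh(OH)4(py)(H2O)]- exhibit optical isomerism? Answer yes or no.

no

An octahedron has six vertices in three trans pairs; every non-trans pair is cis.
Systematic placement gives 2 geometric isomers: py and H2O mutually cis; py and H2O mutually trans.
Each arrangement has an internal mirror plane or centre of symmetry, so none is chiral.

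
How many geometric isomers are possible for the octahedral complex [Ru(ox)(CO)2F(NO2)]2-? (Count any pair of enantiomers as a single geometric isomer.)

4

The six octahedral sites form three mutually perpendicular trans pairs.
Each ox is bidentate and must span two cis positions.
There are 4 geometric isomers: CO trans; CO cis (3 arrangements, 2 chiral).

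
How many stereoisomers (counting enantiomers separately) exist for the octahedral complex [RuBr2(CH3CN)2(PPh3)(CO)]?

8

The six octahedral sites form three mutually perpendicular trans pairs.
Working through the distinct placements yields 6 geometric isomers: Br trans, CH3CN trans; Br trans, CH3CN cis; Br cis, CH3CN cis (3 arrangements, 2 chiral); Br cis, CH3CN trans.
Of these, 2 lack any improper symmetry element and so occur as enantiomeric pairs, giving 6 + 2 = 8 stereoisomers in total.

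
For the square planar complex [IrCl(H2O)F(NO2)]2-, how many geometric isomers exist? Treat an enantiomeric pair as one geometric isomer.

3

In a square planar complex each vertex has one trans partner and two cis neighbours.
Working through the distinct placements yields 3 geometric isomers: (Cl/H2O trans, F/NO2 trans); (Cl/NO2 trans, F/H2O trans); (Cl/F trans, H2O/NO2 trans).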